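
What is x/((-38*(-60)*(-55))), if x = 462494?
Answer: -231247/62700 ≈ -3.6881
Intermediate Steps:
x/((-38*(-60)*(-55))) = 462494/((-38*(-60)*(-55))) = 462494/((2280*(-55))) = 462494/(-125400) = 462494*(-1/125400) = -231247/62700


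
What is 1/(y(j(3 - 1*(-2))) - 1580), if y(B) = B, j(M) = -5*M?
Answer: -1/1605 ≈ -0.00062305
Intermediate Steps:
1/(y(j(3 - 1*(-2))) - 1580) = 1/(-5*(3 - 1*(-2)) - 1580) = 1/(-5*(3 + 2) - 1580) = 1/(-5*5 - 1580) = 1/(-25 - 1580) = 1/(-1605) = -1/1605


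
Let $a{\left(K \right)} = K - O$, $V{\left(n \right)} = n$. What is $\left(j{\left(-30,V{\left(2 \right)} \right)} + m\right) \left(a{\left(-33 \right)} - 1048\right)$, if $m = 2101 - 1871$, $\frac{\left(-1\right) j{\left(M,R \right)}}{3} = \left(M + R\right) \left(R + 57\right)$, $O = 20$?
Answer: $-5709786$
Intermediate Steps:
$j{\left(M,R \right)} = - 3 \left(57 + R\right) \left(M + R\right)$ ($j{\left(M,R \right)} = - 3 \left(M + R\right) \left(R + 57\right) = - 3 \left(M + R\right) \left(57 + R\right) = - 3 \left(57 + R\right) \left(M + R\right)$)
$a{\left(K \right)} = -20 + K$ ($a{\left(K \right)} = K - 20 = -20 + K$)
$m = 230$
$\left(j{\left(-30,V{\left(2 \right)} \right)} + m\right) \left(a{\left(-33 \right)} - 1048\right) = \left(\left(\left(-171\right) \left(-30\right) - 342 - 3 \cdot 2^{2} - \left(-90\right) 2\right) + 230\right) \left(\left(-20 - 33\right) - 1048\right) = \left(\left(5130 - 342 - 12 + 180\right) + 230\right) \left(-53 - 1048\right) = \left(\left(5130 - 342 - 12 + 180\right) + 230\right) \left(-1101\right) = \left(4956 + 230\right) \left(-1101\right) = 5186 \left(-1101\right) = -5709786$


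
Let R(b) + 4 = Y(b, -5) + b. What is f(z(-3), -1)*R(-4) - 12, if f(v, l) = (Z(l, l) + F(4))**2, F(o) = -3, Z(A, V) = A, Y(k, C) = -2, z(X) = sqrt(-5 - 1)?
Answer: -172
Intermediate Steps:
z(X) = I*sqrt(6) (z(X) = sqrt(-6) = I*sqrt(6))
R(b) = -6 + b (R(b) = -4 + (-2 + b) = -6 + b)
f(v, l) = (-3 + l)**2 (f(v, l) = (l - 3)**2 = (-3 + l)**2)
f(z(-3), -1)*R(-4) - 12 = (-3 - 1)**2*(-6 - 4) - 12 = (-4)**2*(-10) - 12 = 16*(-10) - 12 = -160 - 12 = -172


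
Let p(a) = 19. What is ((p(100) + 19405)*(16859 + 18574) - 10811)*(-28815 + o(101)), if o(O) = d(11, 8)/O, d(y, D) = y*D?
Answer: -2002933993140287/101 ≈ -1.9831e+13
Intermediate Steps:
d(y, D) = D*y
o(O) = 88/O (o(O) = (8*11)/O = 88/O)
((p(100) + 19405)*(16859 + 18574) - 10811)*(-28815 + o(101)) = ((19 + 19405)*(16859 + 18574) - 10811)*(-28815 + 88/101) = (19424*35433 - 10811)*(-28815 + 88*(1/101)) = (688250592 - 10811)*(-28815 + 88/101) = 688239781*(-2910227/101) = -2002933993140287/101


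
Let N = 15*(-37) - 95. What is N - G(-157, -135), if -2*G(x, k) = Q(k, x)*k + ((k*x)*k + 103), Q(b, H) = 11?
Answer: -2864007/2 ≈ -1.4320e+6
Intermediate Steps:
N = -650 (N = -555 - 95 = -650)
G(x, k) = -103/2 - 11*k/2 - x*k²/2 (G(x, k) = -(11*k + ((k*x)*k + 103))/2 = -(11*k + (x*k² + 103))/2 = -(11*k + (103 + x*k²))/2 = -(103 + 11*k + x*k²)/2 = -103/2 - 11*k/2 - x*k²/2)
N - G(-157, -135) = -650 - (-103/2 - 11/2*(-135) - ½*(-157)*(-135)²) = -650 - (-103/2 + 1485/2 - ½*(-157)*18225) = -650 - (-103/2 + 1485/2 + 2861325/2) = -650 - 1*2862707/2 = -650 - 2862707/2 = -2864007/2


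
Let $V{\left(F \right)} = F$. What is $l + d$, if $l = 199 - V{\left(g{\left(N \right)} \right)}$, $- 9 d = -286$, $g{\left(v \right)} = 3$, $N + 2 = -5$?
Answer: $\frac{2050}{9} \approx 227.78$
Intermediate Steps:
$N = -7$ ($N = -2 - 5 = -7$)
$d = \frac{286}{9}$ ($d = \left(- \frac{1}{9}\right) \left(-286\right) = \frac{286}{9} \approx 31.778$)
$l = 196$ ($l = 199 - 3 = 196$)
$l + d = 196 + \frac{286}{9} = \frac{2050}{9}$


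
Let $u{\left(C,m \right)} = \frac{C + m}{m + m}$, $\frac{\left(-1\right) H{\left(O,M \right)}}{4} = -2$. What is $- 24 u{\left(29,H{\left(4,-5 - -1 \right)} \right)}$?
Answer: $- \frac{111}{2} \approx -55.5$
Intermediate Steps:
$H{\left(O,M \right)} = 8$ ($H{\left(O,M \right)} = \left(-4\right) \left(-2\right) = 8$)
$u{\left(C,m \right)} = \frac{C + m}{2 m}$
$- 24 u{\left(29,H{\left(4,-5 - -1 \right)} \right)} = - 24 \frac{29 + 8}{2 \cdot 8} = - 24 \cdot \frac{1}{2} \cdot \frac{1}{8} \cdot 37 = \left(-24\right) \frac{37}{16} = - \frac{111}{2}$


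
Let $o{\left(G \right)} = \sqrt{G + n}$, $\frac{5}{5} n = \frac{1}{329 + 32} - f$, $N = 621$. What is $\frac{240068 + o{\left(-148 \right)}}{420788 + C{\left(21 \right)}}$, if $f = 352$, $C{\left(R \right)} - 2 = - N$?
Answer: $\frac{240068}{420169} + \frac{i \sqrt{180499}}{7983211} \approx 0.57136 + 5.3218 \cdot 10^{-5} i$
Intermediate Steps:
$C{\left(R \right)} = -619$ ($C{\left(R \right)} = 2 - 621 = -619$)
$n = - \frac{127071}{361}$ ($n = \frac{1}{329 + 32} - 352 = \frac{1}{361} - 352 = - \frac{127071}{361} \approx -352.0$)
$o{\left(G \right)} = \sqrt{- \frac{127071}{361} + G}$ ($o{\left(G \right)} = \sqrt{G - \frac{127071}{361}} = \sqrt{- \frac{127071}{361} + G}$)
$\frac{240068 + o{\left(-148 \right)}}{420788 + C{\left(21 \right)}} = \frac{240068 + \frac{\sqrt{-127071 + 361 \left(-148\right)}}{19}}{420788 - 619} = \frac{240068 + \frac{\sqrt{-127071 - 53428}}{19}}{420169} = \left(240068 + \frac{\sqrt{-180499}}{19}\right) \frac{1}{420169} = \left(240068 + \frac{i \sqrt{180499}}{19}\right) \frac{1}{420169} = \frac{240068}{420169} + \frac{i \sqrt{180499}}{7983211}$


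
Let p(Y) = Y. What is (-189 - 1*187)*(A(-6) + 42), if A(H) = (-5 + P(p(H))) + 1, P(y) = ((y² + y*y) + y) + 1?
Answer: -39480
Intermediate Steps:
P(y) = 1 + y + 2*y² (P(y) = ((y² + y²) + y) + 1 = (2*y² + y) + 1 = (y + 2*y²) + 1 = 1 + y + 2*y²)
A(H) = -3 + H + 2*H² (A(H) = (-5 + (1 + H + 2*H²)) + 1 = (-4 + H + 2*H²) + 1 = -3 + H + 2*H²)
(-189 - 1*187)*(A(-6) + 42) = (-189 - 1*187)*((-3 - 6 + 2*(-6)²) + 42) = (-189 - 187)*((-3 - 6 + 2*36) + 42) = -376*((-3 - 6 + 72) + 42) = -376*(63 + 42) = -376*105 = -39480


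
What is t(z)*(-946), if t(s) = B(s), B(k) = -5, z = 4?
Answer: 4730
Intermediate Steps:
t(s) = -5
t(z)*(-946) = -5*(-946) = 4730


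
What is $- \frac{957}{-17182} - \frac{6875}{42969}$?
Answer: $- \frac{7000447}{67117578} \approx -0.1043$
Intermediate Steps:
$- \frac{957}{-17182} - \frac{6875}{42969} = \left(-957\right) \left(- \frac{1}{17182}\right) - \frac{6875}{42969} = \frac{87}{1562} - \frac{6875}{42969} = - \frac{7000447}{67117578}$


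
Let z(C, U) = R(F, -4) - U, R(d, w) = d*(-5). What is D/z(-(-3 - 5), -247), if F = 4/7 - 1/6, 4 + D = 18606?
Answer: 781284/10289 ≈ 75.934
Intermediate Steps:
D = 18602 (D = -4 + 18606 = 18602)
F = 17/42 (F = 4*(⅐) - 1*⅙ = 4/7 - ⅙ = 17/42 ≈ 0.40476)
R(d, w) = -5*d
z(C, U) = -85/42 - U (z(C, U) = -5*17/42 - U = -85/42 - U)
D/z(-(-3 - 5), -247) = 18602/(-85/42 - 1*(-247)) = 18602/(-85/42 + 247) = 18602/(10289/42) = 18602*(42/10289) = 781284/10289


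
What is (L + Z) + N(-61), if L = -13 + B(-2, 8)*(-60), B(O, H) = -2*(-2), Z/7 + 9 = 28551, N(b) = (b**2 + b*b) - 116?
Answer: 206867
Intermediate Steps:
N(b) = -116 + 2*b**2 (N(b) = (b**2 + b**2) - 116 = 2*b**2 - 116 = -116 + 2*b**2)
Z = 199794 (Z = -63 + 7*28551 = -63 + 199857 = 199794)
B(O, H) = 4
L = -253 (L = -13 + 4*(-60) = -13 - 240 = -253)
(L + Z) + N(-61) = (-253 + 199794) + (-116 + 2*(-61)**2) = 199541 + (-116 + 2*3721) = 199541 + (-116 + 7442) = 199541 + 7326 = 206867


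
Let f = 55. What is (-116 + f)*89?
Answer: -5429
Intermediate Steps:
(-116 + f)*89 = (-116 + 55)*89 = -61*89 = -5429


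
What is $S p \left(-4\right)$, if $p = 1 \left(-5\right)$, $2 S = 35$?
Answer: $350$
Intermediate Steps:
$S = \frac{35}{2}$ ($S = \frac{1}{2} \cdot 35 = \frac{35}{2} \approx 17.5$)
$p = -5$
$S p \left(-4\right) = \frac{35}{2} \left(-5\right) \left(-4\right) = \left(- \frac{175}{2}\right) \left(-4\right) = 350$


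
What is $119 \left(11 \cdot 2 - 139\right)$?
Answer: $-13923$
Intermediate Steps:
$119 \left(11 \cdot 2 - 139\right) = 119 \left(22 - 139\right) = 119 \left(-117\right) = -13923$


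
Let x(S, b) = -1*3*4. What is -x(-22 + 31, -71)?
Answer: 12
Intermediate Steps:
x(S, b) = -12 (x(S, b) = -3*4 = -12)
-x(-22 + 31, -71) = -1*(-12) = 12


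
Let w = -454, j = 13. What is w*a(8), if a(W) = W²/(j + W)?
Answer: -29056/21 ≈ -1383.6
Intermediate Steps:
a(W) = W²/(13 + W)
w*a(8) = -454*8²/(13 + 8) = -29056/21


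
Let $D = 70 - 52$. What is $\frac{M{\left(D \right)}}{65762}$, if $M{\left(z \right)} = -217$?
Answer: $- \frac{217}{65762} \approx -0.0032998$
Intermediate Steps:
$D = 18$ ($D = 70 - 52 = 18$)
$\frac{M{\left(D \right)}}{65762} = - \frac{217}{65762}$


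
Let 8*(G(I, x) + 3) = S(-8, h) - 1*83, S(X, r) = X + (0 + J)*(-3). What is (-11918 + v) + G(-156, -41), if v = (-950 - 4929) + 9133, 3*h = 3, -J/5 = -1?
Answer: -34721/4 ≈ -8680.3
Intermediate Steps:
J = 5 (J = -5*(-1) = 5)
h = 1 (h = (⅓)*3 = 1)
S(X, r) = -15 + X (S(X, r) = X + (0 + 5)*(-3) = X + 5*(-3) = X - 15 = -15 + X)
v = 3254 (v = -5879 + 9133 = 3254)
G(I, x) = -65/4 (G(I, x) = -3 + ((-15 - 8) - 1*83)/8 = -3 + (-23 - 83)/8 = -3 + (⅛)*(-106) = -3 - 53/4 = -65/4)
(-11918 + v) + G(-156, -41) = (-11918 + 3254) - 65/4 = -8664 - 65/4 = -34721/4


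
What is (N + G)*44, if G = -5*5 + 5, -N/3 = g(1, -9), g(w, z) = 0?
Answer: -880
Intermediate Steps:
N = 0 (N = -3*0 = 0)
G = -20 (G = -25 + 5 = -20)
(N + G)*44 = (0 - 20)*44 = -20*44 = -880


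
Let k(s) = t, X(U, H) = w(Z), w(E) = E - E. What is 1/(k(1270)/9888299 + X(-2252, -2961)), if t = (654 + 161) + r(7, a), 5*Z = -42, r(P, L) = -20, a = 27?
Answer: 9888299/795 ≈ 12438.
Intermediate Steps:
Z = -42/5 (Z = (⅕)*(-42) = -42/5 ≈ -8.4000)
w(E) = 0
t = 795 (t = (654 + 161) - 20 = 815 - 20 = 795)
X(U, H) = 0
k(s) = 795
1/(k(1270)/9888299 + X(-2252, -2961)) = 1/(795/9888299 + 0) = 1/(795/9888299) = 9888299/795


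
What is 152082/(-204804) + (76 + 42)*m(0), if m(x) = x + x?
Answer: -8449/11378 ≈ -0.74257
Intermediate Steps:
m(x) = 2*x
152082/(-204804) + (76 + 42)*m(0) = 152082/(-204804) + (76 + 42)*(2*0) = 152082*(-1/204804) + 118*0 = -8449/11378 + 0 = -8449/11378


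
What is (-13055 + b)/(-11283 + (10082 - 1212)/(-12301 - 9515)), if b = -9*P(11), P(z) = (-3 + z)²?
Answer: 148686948/123079399 ≈ 1.2081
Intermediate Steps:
b = -576 (b = -9*(-3 + 11)² = -9*8² = -9*64 = -576)
(-13055 + b)/(-11283 + (10082 - 1212)/(-12301 - 9515)) = (-13055 - 576)/(-11283 + (10082 - 1212)/(-12301 - 9515)) = -13631/(-11283 + 8870/(-21816)) = -13631/(-11283 + 8870*(-1/21816)) = -13631/(-11283 - 4435/10908) = -13631/(-123079399/10908) = -13631*(-10908/123079399) = 148686948/123079399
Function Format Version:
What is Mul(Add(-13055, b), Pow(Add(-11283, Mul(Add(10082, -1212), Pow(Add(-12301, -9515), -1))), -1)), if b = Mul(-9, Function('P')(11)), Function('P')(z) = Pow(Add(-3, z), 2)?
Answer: Rational(148686948, 123079399) ≈ 1.2081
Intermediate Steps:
b = -576 (b = Mul(-9, Pow(Add(-3, 11), 2)) = Mul(-9, Pow(8, 2)) = Mul(-9, 64) = -576)
Mul(Add(-13055, b), Pow(Add(-11283, Mul(Add(10082, -1212), Pow(Add(-12301, -9515), -1))), -1)) = Mul(Add(-13055, -576), Pow(Add(-11283, Mul(Add(10082, -1212), Pow(Add(-12301, -9515), -1))), -1)) = Mul(-13631, Pow(Add(-11283, Mul(8870, Pow(-21816, -1))), -1)) = Mul(-13631, Pow(Add(-11283, Mul(8870, Rational(-1, 21816))), -1)) = Mul(-13631, Pow(Add(-11283, Rational(-4435, 10908)), -1)) = Mul(-13631, Pow(Rational(-123079399, 10908), -1)) = Mul(-13631, Rational(-10908, 123079399)) = Rational(148686948, 123079399)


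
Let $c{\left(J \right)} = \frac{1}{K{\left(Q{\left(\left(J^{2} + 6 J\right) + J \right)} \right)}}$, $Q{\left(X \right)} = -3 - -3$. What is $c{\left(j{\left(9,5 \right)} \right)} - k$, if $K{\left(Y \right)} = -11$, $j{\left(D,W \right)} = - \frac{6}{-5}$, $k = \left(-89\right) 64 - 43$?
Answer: $\frac{63128}{11} \approx 5738.9$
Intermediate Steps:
$k = -5739$ ($k = -5696 - 43 = -5739$)
$j{\left(D,W \right)} = \frac{6}{5}$ ($j{\left(D,W \right)} = \left(-6\right) \left(- \frac{1}{5}\right) = \frac{6}{5}$)
$Q{\left(X \right)} = 0$ ($Q{\left(X \right)} = -3 + 3 = 0$)
$c{\left(J \right)} = - \frac{1}{11}$ ($c{\left(J \right)} = \frac{1}{-11} = - \frac{1}{11}$)
$c{\left(j{\left(9,5 \right)} \right)} - k = - \frac{1}{11} - -5739 = - \frac{1}{11} + 5739 = \frac{63128}{11}$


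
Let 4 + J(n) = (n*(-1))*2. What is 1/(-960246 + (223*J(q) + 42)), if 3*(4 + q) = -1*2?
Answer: -3/2877044 ≈ -1.0427e-6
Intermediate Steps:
q = -14/3 (q = -4 + (-1*2)/3 = -4 + (1/3)*(-2) = -4 - 2/3 = -14/3 ≈ -4.6667)
J(n) = -4 - 2*n (J(n) = -4 + (n*(-1))*2 = -4 - n*2 = -4 - 2*n)
1/(-960246 + (223*J(q) + 42)) = 1/(-960246 + (223*(-4 - 2*(-14/3)) + 42)) = 1/(-960246 + (223*(-4 + 28/3) + 42)) = 1/(-960246 + (223*(16/3) + 42)) = 1/(-960246 + (3568/3 + 42)) = 1/(-960246 + 3694/3) = 1/(-2877044/3) = -3/2877044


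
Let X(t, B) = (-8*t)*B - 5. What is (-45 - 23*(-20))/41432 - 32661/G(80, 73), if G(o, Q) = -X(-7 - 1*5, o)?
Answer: 1356395677/317990600 ≈ 4.2655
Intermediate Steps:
X(t, B) = -5 - 8*B*t (X(t, B) = -8*B*t - 5 = -5 - 8*B*t)
G(o, Q) = 5 - 96*o (G(o, Q) = -(-5 - 8*o*(-7 - 1*5)) = -(-5 - 8*o*(-7 - 5)) = -(-5 - 8*o*(-12)) = -(-5 + 96*o) = 5 - 96*o)
(-45 - 23*(-20))/41432 - 32661/G(80, 73) = (-45 - 23*(-20))/41432 - 32661/(5 - 96*80) = (-45 + 460)*(1/41432) - 32661/(5 - 7680) = 415*(1/41432) - 32661/(-7675) = 415/41432 - 32661*(-1/7675) = 415/41432 + 32661/7675 = 1356395677/317990600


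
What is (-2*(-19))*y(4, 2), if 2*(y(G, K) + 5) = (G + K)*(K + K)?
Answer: 266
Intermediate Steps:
y(G, K) = -5 + K*(G + K) (y(G, K) = -5 + ((G + K)*(K + K))/2 = -5 + ((G + K)*(2*K))/2 = -5 + (2*K*(G + K))/2 = -5 + K*(G + K))
(-2*(-19))*y(4, 2) = (-2*(-19))*(-5 + 2² + 4*2) = 38*(-5 + 4 + 8) = 38*7 = 266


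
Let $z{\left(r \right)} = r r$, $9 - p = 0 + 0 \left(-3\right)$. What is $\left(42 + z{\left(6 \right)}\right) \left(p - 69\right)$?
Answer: $-4680$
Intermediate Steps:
$p = 9$ ($p = 9 - \left(0 + 0 \left(-3\right)\right) = 9 - \left(0 + 0\right) = 9 - 0 = 9 + 0 = 9$)
$z{\left(r \right)} = r^{2}$
$\left(42 + z{\left(6 \right)}\right) \left(p - 69\right) = \left(42 + 6^{2}\right) \left(9 - 69\right) = \left(42 + 36\right) \left(9 - 69\right) = 78 \left(-60\right) = -4680$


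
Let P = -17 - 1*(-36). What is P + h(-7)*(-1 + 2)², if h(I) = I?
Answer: 12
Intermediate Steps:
P = 19 (P = -17 + 36 = 19)
P + h(-7)*(-1 + 2)² = 19 - 7*(-1 + 2)² = 19 - 7*1² = 19 - 7*1 = 19 - 7 = 12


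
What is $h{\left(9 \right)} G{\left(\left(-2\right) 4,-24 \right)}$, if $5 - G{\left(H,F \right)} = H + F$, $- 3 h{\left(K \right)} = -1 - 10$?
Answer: $\frac{407}{3} \approx 135.67$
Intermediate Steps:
$h{\left(K \right)} = \frac{11}{3}$ ($h{\left(K \right)} = - \frac{-1 - 10}{3} = \left(- \frac{1}{3}\right) \left(-11\right) = \frac{11}{3}$)
$G{\left(H,F \right)} = 5 - F - H$ ($G{\left(H,F \right)} = 5 - \left(H + F\right) = 5 - \left(F + H\right) = 5 - F - H$)
$h{\left(9 \right)} G{\left(\left(-2\right) 4,-24 \right)} = \frac{11 \left(5 - -24 - \left(-2\right) 4\right)}{3} = \frac{11 \left(5 + 24 - -8\right)}{3} = \frac{11 \left(5 + 24 + 8\right)}{3} = \frac{11}{3} \cdot 37 = \frac{407}{3}$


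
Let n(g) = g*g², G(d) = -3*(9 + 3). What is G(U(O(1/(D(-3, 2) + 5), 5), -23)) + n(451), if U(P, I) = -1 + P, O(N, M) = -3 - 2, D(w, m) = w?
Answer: 91733815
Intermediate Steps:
O(N, M) = -5
G(d) = -36 (G(d) = -3*12 = -36)
n(g) = g³
G(U(O(1/(D(-3, 2) + 5), 5), -23)) + n(451) = -36 + 451³ = -36 + 91733851 = 91733815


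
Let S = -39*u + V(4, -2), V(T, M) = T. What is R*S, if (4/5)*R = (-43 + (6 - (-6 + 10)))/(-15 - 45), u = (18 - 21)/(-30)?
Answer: 41/480 ≈ 0.085417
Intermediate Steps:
u = 1/10 (u = -3*(-1/30) = 1/10 ≈ 0.10000)
R = 41/48 (R = 5*((-43 + (6 - (-6 + 10)))/(-15 - 45))/4 = 5*((-43 + (6 - 1*4))/(-60))/4 = 5*((-43 + (6 - 4))*(-1/60))/4 = 5*((-43 + 2)*(-1/60))/4 = 5*(-41*(-1/60))/4 = (5/4)*(41/60) = 41/48 ≈ 0.85417)
S = 1/10 (S = -39*1/10 + 4 = -39/10 + 4 = 1/10 ≈ 0.10000)
R*S = (41/48)*(1/10) = 41/480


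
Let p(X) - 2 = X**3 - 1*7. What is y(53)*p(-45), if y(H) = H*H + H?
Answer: -260814060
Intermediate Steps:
y(H) = H + H**2 (y(H) = H**2 + H = H + H**2)
p(X) = -5 + X**3 (p(X) = 2 + (X**3 - 1*7) = 2 + (X**3 - 7) = 2 + (-7 + X**3) = -5 + X**3)
y(53)*p(-45) = (53*(1 + 53))*(-5 + (-45)**3) = (53*54)*(-5 - 91125) = 2862*(-91130) = -260814060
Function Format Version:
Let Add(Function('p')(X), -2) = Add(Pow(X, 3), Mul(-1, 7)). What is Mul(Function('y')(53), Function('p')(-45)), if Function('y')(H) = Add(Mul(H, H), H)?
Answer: -260814060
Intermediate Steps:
Function('y')(H) = Add(H, Pow(H, 2)) (Function('y')(H) = Add(Pow(H, 2), H) = Add(H, Pow(H, 2)))
Function('p')(X) = Add(-5, Pow(X, 3)) (Function('p')(X) = Add(2, Add(Pow(X, 3), Mul(-1, 7))) = Add(2, Add(Pow(X, 3), -7)) = Add(2, Add(-7, Pow(X, 3))) = Add(-5, Pow(X, 3)))
Mul(Function('y')(53), Function('p')(-45)) = Mul(Mul(53, Add(1, 53)), Add(-5, Pow(-45, 3))) = Mul(Mul(53, 54), Add(-5, -91125)) = Mul(2862, -91130) = -260814060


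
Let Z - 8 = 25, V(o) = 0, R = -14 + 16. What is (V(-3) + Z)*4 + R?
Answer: 134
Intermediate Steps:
R = 2
Z = 33 (Z = 8 + 25 = 33)
(V(-3) + Z)*4 + R = (0 + 33)*4 + 2 = 33*4 + 2 = 132 + 2 = 134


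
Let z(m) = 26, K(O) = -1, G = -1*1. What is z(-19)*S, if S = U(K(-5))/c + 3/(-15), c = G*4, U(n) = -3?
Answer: 143/10 ≈ 14.300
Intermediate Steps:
G = -1
c = -4 (c = -1*4 = -4)
S = 11/20 (S = -3/(-4) + 3/(-15) = -3*(-¼) + 3*(-1/15) = ¾ - ⅕ = 11/20 ≈ 0.55000)
z(-19)*S = 26*(11/20) = 143/10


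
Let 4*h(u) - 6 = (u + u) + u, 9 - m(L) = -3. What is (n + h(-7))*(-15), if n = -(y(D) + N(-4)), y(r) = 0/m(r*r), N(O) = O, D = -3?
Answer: -15/4 ≈ -3.7500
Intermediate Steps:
m(L) = 12 (m(L) = 9 - 1*(-3) = 9 + 3 = 12)
y(r) = 0 (y(r) = 0/12 = 0*(1/12) = 0)
h(u) = 3/2 + 3*u/4 (h(u) = 3/2 + ((u + u) + u)/4 = 3/2 + (2*u + u)/4 = 3/2 + (3*u)/4 = 3/2 + 3*u/4)
n = 4 (n = -(0 - 4) = -1*(-4) = 4)
(n + h(-7))*(-15) = (4 + (3/2 + (¾)*(-7)))*(-15) = (4 + (3/2 - 21/4))*(-15) = (4 - 15/4)*(-15) = (¼)*(-15) = -15/4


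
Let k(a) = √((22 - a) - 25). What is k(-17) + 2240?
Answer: 2240 + √14 ≈ 2243.7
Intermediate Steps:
k(a) = √(-3 - a)
k(-17) + 2240 = √(-3 - 1*(-17)) + 2240 = √(-3 + 17) + 2240 = √14 + 2240 = 2240 + √14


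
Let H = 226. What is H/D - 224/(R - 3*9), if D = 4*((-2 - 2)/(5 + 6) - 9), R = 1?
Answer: 6913/2678 ≈ 2.5814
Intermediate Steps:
D = -412/11 (D = 4*(-4/11 - 9) = 4*(-103/11) = -412/11 ≈ -37.455)
H/D - 224/(R - 3*9) = 226/(-412/11) - 224/(1 - 3*9) = 226*(-11/412) - 224/(1 - 27) = -1243/206 - 224/(-26) = -1243/206 - 224*(-1/26) = -1243/206 + 112/13 = 6913/2678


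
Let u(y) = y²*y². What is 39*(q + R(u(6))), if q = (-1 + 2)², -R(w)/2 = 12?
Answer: -897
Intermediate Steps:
u(y) = y⁴
R(w) = -24 (R(w) = -2*12 = -24)
q = 1 (q = 1² = 1)
39*(q + R(u(6))) = 39*(1 - 24) = 39*(-23) = -897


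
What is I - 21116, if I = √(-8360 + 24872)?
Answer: -21116 + 8*√258 ≈ -20988.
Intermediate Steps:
I = 8*√258 (I = √16512 = 8*√258 ≈ 128.50)
I - 21116 = 8*√258 - 21116 = -21116 + 8*√258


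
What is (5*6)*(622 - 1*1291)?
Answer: -20070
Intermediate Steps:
(5*6)*(622 - 1*1291) = 30*(622 - 1291) = 30*(-669) = -20070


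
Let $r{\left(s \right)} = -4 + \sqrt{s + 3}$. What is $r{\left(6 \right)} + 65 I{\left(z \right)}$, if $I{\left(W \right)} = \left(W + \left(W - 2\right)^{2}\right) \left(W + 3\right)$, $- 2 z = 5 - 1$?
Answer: $909$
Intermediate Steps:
$z = -2$ ($z = - \frac{5 - 1}{2} = \left(- \frac{1}{2}\right) 4 = -2$)
$I{\left(W \right)} = \left(3 + W\right) \left(W + \left(-2 + W\right)^{2}\right)$ ($I{\left(W \right)} = \left(W + \left(-2 + W\right)^{2}\right) \left(3 + W\right) = \left(3 + W\right) \left(W + \left(-2 + W\right)^{2}\right)$)
$r{\left(s \right)} = -4 + \sqrt{3 + s}$
$r{\left(6 \right)} + 65 I{\left(z \right)} = \left(-4 + \sqrt{3 + 6}\right) + 65 \left(12 + \left(-2\right)^{3} - -10\right) = \left(-4 + \sqrt{9}\right) + 65 \left(12 - 8 + 10\right) = \left(-4 + 3\right) + 65 \cdot 14 = -1 + 910 = 909$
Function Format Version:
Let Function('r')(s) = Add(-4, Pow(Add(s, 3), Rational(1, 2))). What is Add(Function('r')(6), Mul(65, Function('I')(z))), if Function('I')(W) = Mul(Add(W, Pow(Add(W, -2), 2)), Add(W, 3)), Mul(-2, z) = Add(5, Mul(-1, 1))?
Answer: 909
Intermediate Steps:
z = -2 (z = Mul(Rational(-1, 2), Add(5, Mul(-1, 1))) = Mul(Rational(-1, 2), Add(5, -1)) = Mul(Rational(-1, 2), 4) = -2)
Function('I')(W) = Mul(Add(3, W), Add(W, Pow(Add(-2, W), 2))) (Function('I')(W) = Mul(Add(W, Pow(Add(-2, W), 2)), Add(3, W)) = Mul(Add(3, W), Add(W, Pow(Add(-2, W), 2))))
Function('r')(s) = Add(-4, Pow(Add(3, s), Rational(1, 2)))
Add(Function('r')(6), Mul(65, Function('I')(z))) = Add(Add(-4, Pow(Add(3, 6), Rational(1, 2))), Mul(65, Add(12, Pow(-2, 3), Mul(-5, -2)))) = Add(Add(-4, Pow(9, Rational(1, 2))), Mul(65, Add(12, -8, 10))) = Add(Add(-4, 3), Mul(65, 14)) = Add(-1, 910) = 909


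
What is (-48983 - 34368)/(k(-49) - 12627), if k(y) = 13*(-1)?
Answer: 83351/12640 ≈ 6.5942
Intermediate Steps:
k(y) = -13
(-48983 - 34368)/(k(-49) - 12627) = (-48983 - 34368)/(-13 - 12627) = -83351/(-12640) = -83351*(-1/12640) = 83351/12640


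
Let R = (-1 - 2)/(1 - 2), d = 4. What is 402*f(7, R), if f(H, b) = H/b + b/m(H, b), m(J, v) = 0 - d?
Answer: 1273/2 ≈ 636.50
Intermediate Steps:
m(J, v) = -4 (m(J, v) = 0 - 1*4 = 0 - 4 = -4)
R = 3 (R = -3/(-1) = -3*(-1) = 3)
f(H, b) = -b/4 + H/b (f(H, b) = H/b + b/(-4) = H/b + b*(-¼) = H/b - b/4 = -b/4 + H/b)
402*f(7, R) = 402*(-¼*3 + 7/3) = 402*(-¾ + 7*(⅓)) = 402*(-¾ + 7/3) = 402*(19/12) = 1273/2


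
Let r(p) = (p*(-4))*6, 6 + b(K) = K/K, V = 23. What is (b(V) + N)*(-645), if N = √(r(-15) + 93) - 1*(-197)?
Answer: -123840 - 645*√453 ≈ -1.3757e+5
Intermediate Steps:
b(K) = -5 (b(K) = -6 + K/K = -6 + 1 = -5)
r(p) = -24*p (r(p) = -4*p*6 = -24*p)
N = 197 + √453 (N = √(-24*(-15) + 93) - 1*(-197) = √(360 + 93) + 197 = √453 + 197 = 197 + √453 ≈ 218.28)
(b(V) + N)*(-645) = (-5 + (197 + √453))*(-645) = (192 + √453)*(-645) = -123840 - 645*√453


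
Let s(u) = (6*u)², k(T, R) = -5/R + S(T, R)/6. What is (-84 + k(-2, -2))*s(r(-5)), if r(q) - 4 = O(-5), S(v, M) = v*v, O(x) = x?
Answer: -2910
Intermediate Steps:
S(v, M) = v²
k(T, R) = -5/R + T²/6
r(q) = -1 (r(q) = 4 - 5 = -1)
s(u) = 36*u²
(-84 + k(-2, -2))*s(r(-5)) = (-84 + (-5/(-2) + (⅙)*(-2)²))*(36*(-1)²) = (-84 + (-5*(-½) + (⅙)*4))*(36*1) = (-84 + (5/2 + ⅔))*36 = (-84 + 19/6)*36 = -485/6*36 = -2910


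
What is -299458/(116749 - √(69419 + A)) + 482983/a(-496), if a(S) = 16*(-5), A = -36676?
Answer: -3292999145670487/545211850320 - 149729*√32743/6815148129 ≈ -6039.9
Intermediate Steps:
a(S) = -80
-299458/(116749 - √(69419 + A)) + 482983/a(-496) = -299458/(116749 - √(69419 - 36676)) + 482983/(-80) = -299458/(116749 - √32743) + 482983*(-1/80) = -299458/(116749 - √32743) - 482983/80 = -482983/80 - 299458/(116749 - √32743)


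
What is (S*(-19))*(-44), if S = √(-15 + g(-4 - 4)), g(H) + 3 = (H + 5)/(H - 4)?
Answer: 418*I*√71 ≈ 3522.1*I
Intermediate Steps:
g(H) = -3 + (5 + H)/(-4 + H) (g(H) = -3 + (H + 5)/(H - 4) = -3 + (5 + H)/(-4 + H))
S = I*√71/2 (S = √(-15 + (17 - 2*(-4 - 4))/(-4 + (-4 - 4))) = √(-15 + (17 - 2*(-8))/(-4 - 8)) = √(-15 + (17 + 16)/(-12)) = √(-15 - 1/12*33) = √(-15 - 11/4) = √(-71/4) = I*√71/2 ≈ 4.2131*I)
(S*(-19))*(-44) = ((I*√71/2)*(-19))*(-44) = -19*I*√71/2*(-44) = 418*I*√71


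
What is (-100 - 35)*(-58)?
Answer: 7830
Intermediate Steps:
(-100 - 35)*(-58) = -135*(-58) = 7830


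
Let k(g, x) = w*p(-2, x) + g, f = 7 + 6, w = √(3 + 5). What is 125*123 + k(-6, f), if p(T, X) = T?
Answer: 15369 - 4*√2 ≈ 15363.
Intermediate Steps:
w = 2*√2 (w = √8 = 2*√2 ≈ 2.8284)
f = 13
k(g, x) = g - 4*√2 (k(g, x) = (2*√2)*(-2) + g = -4*√2 + g = g - 4*√2)
125*123 + k(-6, f) = 125*123 + (-6 - 4*√2) = 15375 + (-6 - 4*√2) = 15369 - 4*√2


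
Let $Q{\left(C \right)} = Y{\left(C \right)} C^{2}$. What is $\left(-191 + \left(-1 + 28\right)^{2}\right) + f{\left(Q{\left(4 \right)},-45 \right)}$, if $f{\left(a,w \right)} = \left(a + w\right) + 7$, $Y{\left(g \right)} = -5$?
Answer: $420$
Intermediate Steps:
$Q{\left(C \right)} = - 5 C^{2}$
$f{\left(a,w \right)} = 7 + a + w$
$\left(-191 + \left(-1 + 28\right)^{2}\right) + f{\left(Q{\left(4 \right)},-45 \right)} = \left(-191 + \left(-1 + 28\right)^{2}\right) - \left(38 + 80\right) = \left(-191 + 27^{2}\right) - 118 = \left(-191 + 729\right) - 118 = 538 - 118 = 420$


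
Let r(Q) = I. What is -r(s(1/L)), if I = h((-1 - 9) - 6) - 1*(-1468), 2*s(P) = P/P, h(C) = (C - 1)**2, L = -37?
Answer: -1757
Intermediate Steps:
h(C) = (-1 + C)**2
s(P) = 1/2 (s(P) = (P/P)/2 = (1/2)*1 = 1/2)
I = 1757 (I = (-1 + ((-1 - 9) - 6))**2 - 1*(-1468) = (-1 + (-10 - 6))**2 + 1468 = (-1 - 16)**2 + 1468 = (-17)**2 + 1468 = 289 + 1468 = 1757)
r(Q) = 1757
-r(s(1/L)) = -1*1757 = -1757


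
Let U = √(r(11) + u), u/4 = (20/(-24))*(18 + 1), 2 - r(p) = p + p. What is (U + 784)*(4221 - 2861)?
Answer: 1066240 + 6800*I*√30/3 ≈ 1.0662e+6 + 12415.0*I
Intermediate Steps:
r(p) = 2 - 2*p (r(p) = 2 - (p + p) = 2 - 2*p)
u = -190/3 (u = 4*((20/(-24))*(18 + 1)) = 4*((20*(-1/24))*19) = 4*(-⅚*19) = 4*(-95/6) = -190/3 ≈ -63.333)
U = 5*I*√30/3 (U = √((2 - 2*11) - 190/3) = √((2 - 22) - 190/3) = √(-20 - 190/3) = √(-250/3) = 5*I*√30/3 ≈ 9.1287*I)
(U + 784)*(4221 - 2861) = (5*I*√30/3 + 784)*(4221 - 2861) = (784 + 5*I*√30/3)*1360 = 1066240 + 6800*I*√30/3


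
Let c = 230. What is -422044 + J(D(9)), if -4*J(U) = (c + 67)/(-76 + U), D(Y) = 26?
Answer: -84408503/200 ≈ -4.2204e+5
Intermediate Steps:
J(U) = -297/(4*(-76 + U)) (J(U) = -(230 + 67)/(4*(-76 + U)) = -297/(4*(-76 + U)))
-422044 + J(D(9)) = -422044 - 297/(-304 + 4*26) = -422044 - 297/(-304 + 104) = -422044 - 297/(-200) = -422044 - 297*(-1/200) = -422044 + 297/200 = -84408503/200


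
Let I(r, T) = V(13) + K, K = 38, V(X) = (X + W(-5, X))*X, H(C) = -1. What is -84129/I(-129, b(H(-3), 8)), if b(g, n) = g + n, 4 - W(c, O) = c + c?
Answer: -84129/389 ≈ -216.27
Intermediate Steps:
W(c, O) = 4 - 2*c (W(c, O) = 4 - (c + c) = 4 - 2*c)
V(X) = X*(14 + X) (V(X) = (X + (4 - 2*(-5)))*X = (X + (4 + 10))*X = (X + 14)*X = (14 + X)*X = X*(14 + X))
I(r, T) = 389 (I(r, T) = 13*(14 + 13) + 38 = 13*27 + 38 = 351 + 38 = 389)
-84129/I(-129, b(H(-3), 8)) = -84129/389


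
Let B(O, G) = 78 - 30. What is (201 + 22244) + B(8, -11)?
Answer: 22493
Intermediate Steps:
B(O, G) = 48
(201 + 22244) + B(8, -11) = (201 + 22244) + 48 = 22445 + 48 = 22493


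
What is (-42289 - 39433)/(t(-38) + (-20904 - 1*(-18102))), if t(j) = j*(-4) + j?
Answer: 40861/1344 ≈ 30.403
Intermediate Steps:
t(j) = -3*j (t(j) = -4*j + j = -3*j)
(-42289 - 39433)/(t(-38) + (-20904 - 1*(-18102))) = (-42289 - 39433)/(-3*(-38) + (-20904 - 1*(-18102))) = -81722/(114 + (-20904 + 18102)) = -81722/(114 - 2802) = -81722/(-2688) = -81722*(-1/2688) = 40861/1344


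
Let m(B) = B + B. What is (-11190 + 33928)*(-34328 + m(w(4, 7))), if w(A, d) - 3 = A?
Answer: -780231732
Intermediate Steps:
w(A, d) = 3 + A
m(B) = 2*B
(-11190 + 33928)*(-34328 + m(w(4, 7))) = (-11190 + 33928)*(-34328 + 2*(3 + 4)) = 22738*(-34328 + 2*7) = 22738*(-34328 + 14) = 22738*(-34314) = -780231732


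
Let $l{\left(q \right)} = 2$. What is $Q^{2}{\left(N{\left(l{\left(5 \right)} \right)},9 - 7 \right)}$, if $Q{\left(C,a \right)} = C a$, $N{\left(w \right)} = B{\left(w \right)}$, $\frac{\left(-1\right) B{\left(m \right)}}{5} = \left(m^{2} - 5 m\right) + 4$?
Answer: $400$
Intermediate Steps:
$B{\left(m \right)} = -20 - 5 m^{2} + 25 m$ ($B{\left(m \right)} = - 5 \left(\left(m^{2} - 5 m\right) + 4\right) = - 5 \left(4 + m^{2} - 5 m\right) = -20 - 5 m^{2} + 25 m$)
$N{\left(w \right)} = -20 - 5 w^{2} + 25 w$
$Q^{2}{\left(N{\left(l{\left(5 \right)} \right)},9 - 7 \right)} = \left(\left(-20 - 5 \cdot 2^{2} + 25 \cdot 2\right) \left(9 - 7\right)\right)^{2} = \left(\left(-20 - 20 + 50\right) \left(9 - 7\right)\right)^{2} = \left(\left(-20 - 20 + 50\right) 2\right)^{2} = \left(10 \cdot 2\right)^{2} = 20^{2} = 400$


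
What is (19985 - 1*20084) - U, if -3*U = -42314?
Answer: -42611/3 ≈ -14204.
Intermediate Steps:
U = 42314/3 (U = -⅓*(-42314) = 42314/3 ≈ 14105.)
(19985 - 1*20084) - U = (19985 - 1*20084) - 1*42314/3 = (19985 - 20084) - 42314/3 = -99 - 42314/3 = -42611/3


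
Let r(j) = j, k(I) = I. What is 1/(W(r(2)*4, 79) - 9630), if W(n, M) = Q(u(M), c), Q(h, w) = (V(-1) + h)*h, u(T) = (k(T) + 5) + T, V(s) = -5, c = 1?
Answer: 1/16124 ≈ 6.2019e-5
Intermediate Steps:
u(T) = 5 + 2*T (u(T) = (T + 5) + T = (5 + T) + T = 5 + 2*T)
Q(h, w) = h*(-5 + h) (Q(h, w) = (-5 + h)*h = h*(-5 + h))
W(n, M) = 2*M*(5 + 2*M) (W(n, M) = (5 + 2*M)*(-5 + (5 + 2*M)) = (5 + 2*M)*(2*M) = 2*M*(5 + 2*M))
1/(W(r(2)*4, 79) - 9630) = 1/(2*79*(5 + 2*79) - 9630) = 1/(2*79*(5 + 158) - 9630) = 1/(2*79*163 - 9630) = 1/(25754 - 9630) = 1/16124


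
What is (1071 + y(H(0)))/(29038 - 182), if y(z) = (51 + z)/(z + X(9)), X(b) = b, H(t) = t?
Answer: 1615/43284 ≈ 0.037312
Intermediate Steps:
y(z) = (51 + z)/(9 + z) (y(z) = (51 + z)/(z + 9) = (51 + z)/(9 + z))
(1071 + y(H(0)))/(29038 - 182) = (1071 + (51 + 0)/(9 + 0))/(29038 - 182) = (1071 + 51/9)/28856 = (1071 + (⅑)*51)*(1/28856) = (1071 + 17/3)*(1/28856) = (3230/3)*(1/28856) = 1615/43284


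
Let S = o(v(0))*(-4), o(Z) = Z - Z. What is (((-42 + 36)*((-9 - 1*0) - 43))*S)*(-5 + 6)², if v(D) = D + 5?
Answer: 0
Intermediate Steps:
v(D) = 5 + D
o(Z) = 0
S = 0 (S = 0*(-4) = 0)
(((-42 + 36)*((-9 - 1*0) - 43))*S)*(-5 + 6)² = (((-42 + 36)*((-9 - 1*0) - 43))*0)*(-5 + 6)² = (-6*((-9 + 0) - 43)*0)*1² = (-6*(-9 - 43)*0)*1 = (-6*(-52)*0)*1 = (312*0)*1 = 0*1 = 0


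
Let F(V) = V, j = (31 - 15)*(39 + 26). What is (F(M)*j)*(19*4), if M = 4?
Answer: 316160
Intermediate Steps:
j = 1040 (j = 16*65 = 1040)
(F(M)*j)*(19*4) = (4*1040)*(19*4) = 4160*76 = 316160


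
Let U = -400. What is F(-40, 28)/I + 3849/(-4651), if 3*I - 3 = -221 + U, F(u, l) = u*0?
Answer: -3849/4651 ≈ -0.82756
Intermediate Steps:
F(u, l) = 0
I = -206 (I = 1 + (-221 - 400)/3 = 1 + (1/3)*(-621) = 1 - 207 = -206)
F(-40, 28)/I + 3849/(-4651) = 0/(-206) + 3849/(-4651) = 0*(-1/206) + 3849*(-1/4651) = 0 - 3849/4651 = -3849/4651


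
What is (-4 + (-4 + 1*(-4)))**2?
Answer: 144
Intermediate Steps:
(-4 + (-4 + 1*(-4)))**2 = (-4 + (-4 - 4))**2 = (-4 - 8)**2 = (-12)**2 = 144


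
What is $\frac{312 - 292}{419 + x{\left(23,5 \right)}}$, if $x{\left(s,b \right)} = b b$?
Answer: $\frac{5}{111} \approx 0.045045$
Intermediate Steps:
$x{\left(s,b \right)} = b^{2}$
$\frac{312 - 292}{419 + x{\left(23,5 \right)}} = \frac{312 - 292}{419 + 5^{2}} = \frac{20}{419 + 25} = \frac{20}{444} = 20 \cdot \frac{1}{444} = \frac{5}{111}$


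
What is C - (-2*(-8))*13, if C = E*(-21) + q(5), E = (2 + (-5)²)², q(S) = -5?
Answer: -15522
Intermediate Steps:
E = 729 (E = (2 + 25)² = 27² = 729)
C = -15314 (C = 729*(-21) - 5 = -15309 - 5 = -15314)
C - (-2*(-8))*13 = -15314 - (-2*(-8))*13 = -15314 - 16*13 = -15314 - 1*208 = -15314 - 208 = -15522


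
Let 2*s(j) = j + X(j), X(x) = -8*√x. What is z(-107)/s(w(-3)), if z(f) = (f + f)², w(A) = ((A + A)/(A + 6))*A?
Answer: -45796/29 - 183184*√6/87 ≈ -6736.7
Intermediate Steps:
w(A) = 2*A²/(6 + A) (w(A) = ((2*A)/(6 + A))*A = (2*A/(6 + A))*A = 2*A²/(6 + A))
z(f) = 4*f² (z(f) = (2*f)² = 4*f²)
s(j) = j/2 - 4*√j (s(j) = (j - 8*√j)/2 = j/2 - 4*√j)
z(-107)/s(w(-3)) = (4*(-107)²)/((2*(-3)²/(6 - 3))/2 - 4*3*√2/√(6 - 3)) = (4*11449)/((2*9/3)/2 - 4*√6) = 45796/((2*9*(⅓))/2 - 4*√6) = 45796/((½)*6 - 4*√6) = 45796/(3 - 4*√6)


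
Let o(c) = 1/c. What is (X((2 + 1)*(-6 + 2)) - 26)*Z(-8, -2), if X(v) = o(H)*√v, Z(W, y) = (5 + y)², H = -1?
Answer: -234 - 18*I*√3 ≈ -234.0 - 31.177*I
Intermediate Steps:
X(v) = -√v (X(v) = √v/(-1) = -√v)
(X((2 + 1)*(-6 + 2)) - 26)*Z(-8, -2) = (-√((2 + 1)*(-6 + 2)) - 26)*(5 - 2)² = (-√(3*(-4)) - 26)*3² = (-√(-12) - 26)*9 = (-2*I*√3 - 26)*9 = (-26 - 2*I*√3)*9 = -234 - 18*I*√3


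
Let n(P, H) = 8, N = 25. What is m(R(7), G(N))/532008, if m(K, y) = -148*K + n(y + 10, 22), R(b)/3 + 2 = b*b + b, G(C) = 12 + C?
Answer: -2996/66501 ≈ -0.045052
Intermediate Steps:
R(b) = -6 + 3*b + 3*b² (R(b) = -6 + 3*(b*b + b) = -6 + 3*(b² + b) = -6 + 3*(b + b²) = -6 + (3*b + 3*b²) = -6 + 3*b + 3*b²)
m(K, y) = 8 - 148*K (m(K, y) = -148*K + 8 = 8 - 148*K)
m(R(7), G(N))/532008 = (8 - 148*(-6 + 3*7 + 3*7²))/532008 = (8 - 148*(-6 + 21 + 3*49))*(1/532008) = (8 - 148*(-6 + 21 + 147))*(1/532008) = (8 - 148*162)*(1/532008) = (8 - 23976)*(1/532008) = -23968*1/532008 = -2996/66501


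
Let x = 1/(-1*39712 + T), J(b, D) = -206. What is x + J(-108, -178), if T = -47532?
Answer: -17972265/87244 ≈ -206.00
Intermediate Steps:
x = -1/87244 (x = 1/(-1*39712 - 47532) = 1/(-39712 - 47532) = 1/(-87244) = -1/87244 ≈ -1.1462e-5)
x + J(-108, -178) = -1/87244 - 206 = -17972265/87244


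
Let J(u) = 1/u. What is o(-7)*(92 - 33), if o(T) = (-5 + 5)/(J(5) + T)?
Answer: 0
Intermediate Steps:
o(T) = 0 (o(T) = (-5 + 5)/(1/5 + T) = 0/(⅕ + T) = 0)
o(-7)*(92 - 33) = 0*(92 - 33) = 0*59 = 0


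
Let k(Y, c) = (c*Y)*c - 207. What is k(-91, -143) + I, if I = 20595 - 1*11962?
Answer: -1852433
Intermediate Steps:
k(Y, c) = -207 + Y*c**2 (k(Y, c) = (Y*c)*c - 207 = Y*c**2 - 207 = -207 + Y*c**2)
I = 8633 (I = 20595 - 11962 = 8633)
k(-91, -143) + I = (-207 - 91*(-143)**2) + 8633 = (-207 - 91*20449) + 8633 = (-207 - 1860859) + 8633 = -1861066 + 8633 = -1852433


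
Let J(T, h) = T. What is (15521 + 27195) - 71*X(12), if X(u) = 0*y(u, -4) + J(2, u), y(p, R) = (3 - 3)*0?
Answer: 42574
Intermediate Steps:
y(p, R) = 0 (y(p, R) = 0*0 = 0)
X(u) = 2 (X(u) = 0*0 + 2 = 0 + 2 = 2)
(15521 + 27195) - 71*X(12) = (15521 + 27195) - 71*2 = 42716 - 142 = 42574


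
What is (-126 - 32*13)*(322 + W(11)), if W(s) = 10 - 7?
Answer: -176150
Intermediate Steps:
W(s) = 3
(-126 - 32*13)*(322 + W(11)) = (-126 - 32*13)*(322 + 3) = (-126 - 416)*325 = -542*325 = -176150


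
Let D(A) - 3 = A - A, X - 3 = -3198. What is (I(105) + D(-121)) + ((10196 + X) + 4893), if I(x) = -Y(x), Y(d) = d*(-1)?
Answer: 12002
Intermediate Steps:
X = -3195 (X = 3 - 3198 = -3195)
Y(d) = -d
I(x) = x (I(x) = -(-1)*x = x)
D(A) = 3 (D(A) = 3 + (A - A) = 3 + 0 = 3)
(I(105) + D(-121)) + ((10196 + X) + 4893) = (105 + 3) + ((10196 - 3195) + 4893) = 108 + (7001 + 4893) = 108 + 11894 = 12002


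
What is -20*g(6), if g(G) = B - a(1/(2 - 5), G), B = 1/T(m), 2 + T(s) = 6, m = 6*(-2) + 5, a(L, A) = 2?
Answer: 35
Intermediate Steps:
m = -7 (m = -12 + 5 = -7)
T(s) = 4 (T(s) = -2 + 6 = 4)
B = ¼ (B = 1/4 = ¼ ≈ 0.25000)
g(G) = -7/4 (g(G) = ¼ - 1*2 = ¼ - 2 = -7/4)
-20*g(6) = -20*(-7/4) = 35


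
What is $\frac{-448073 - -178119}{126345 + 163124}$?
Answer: $- \frac{269954}{289469} \approx -0.93258$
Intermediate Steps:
$\frac{-448073 - -178119}{126345 + 163124} = \frac{-448073 + 178119}{289469} = \left(-269954\right) \frac{1}{289469} = - \frac{269954}{289469}$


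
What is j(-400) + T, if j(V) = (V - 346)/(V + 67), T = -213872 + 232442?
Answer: 6184556/333 ≈ 18572.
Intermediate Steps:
T = 18570
j(V) = (-346 + V)/(67 + V)
j(-400) + T = (-346 - 400)/(67 - 400) + 18570 = -746/(-333) + 18570 = -1/333*(-746) + 18570 = 746/333 + 18570 = 6184556/333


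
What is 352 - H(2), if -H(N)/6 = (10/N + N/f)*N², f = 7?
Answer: 3352/7 ≈ 478.86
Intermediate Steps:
H(N) = -6*N²*(10/N + N/7) (H(N) = -6*(10/N + N/7)*N² = -6*N²*(10/N + N/7))
352 - H(2) = 352 - 6*2*(-70 - 1*2²)/7 = 352 - 6*2*(-70 - 1*4)/7 = 352 - 6*2*(-70 - 4)/7 = 352 - 6*2*(-74)/7 = 352 - 1*(-888/7) = 352 + 888/7 = 3352/7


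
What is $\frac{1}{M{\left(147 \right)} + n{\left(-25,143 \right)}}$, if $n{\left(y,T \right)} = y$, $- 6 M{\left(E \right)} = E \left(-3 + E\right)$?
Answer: $- \frac{1}{3553} \approx -0.00028145$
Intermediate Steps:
$M{\left(E \right)} = - \frac{E \left(-3 + E\right)}{6}$
$\frac{1}{M{\left(147 \right)} + n{\left(-25,143 \right)}} = \frac{1}{\frac{1}{6} \cdot 147 \left(3 - 147\right) - 25} = \frac{1}{\frac{1}{6} \cdot 147 \left(-144\right) - 25} = \frac{1}{-3528 - 25} = \frac{1}{-3553} = - \frac{1}{3553}$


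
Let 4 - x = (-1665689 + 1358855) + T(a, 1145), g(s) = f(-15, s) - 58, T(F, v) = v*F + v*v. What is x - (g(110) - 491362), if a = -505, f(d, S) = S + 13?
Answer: 65335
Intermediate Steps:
f(d, S) = 13 + S
T(F, v) = v² + F*v (T(F, v) = F*v + v² = v² + F*v)
g(s) = -45 + s (g(s) = (13 + s) - 58 = -45 + s)
x = -425962 (x = 4 - ((-1665689 + 1358855) + 1145*(-505 + 1145)) = 4 - (-306834 + 1145*640) = 4 - (-306834 + 732800) = 4 - 1*425966 = 4 - 425966 = -425962)
x - (g(110) - 491362) = -425962 - ((-45 + 110) - 491362) = -425962 - (65 - 491362) = -425962 - 1*(-491297) = -425962 + 491297 = 65335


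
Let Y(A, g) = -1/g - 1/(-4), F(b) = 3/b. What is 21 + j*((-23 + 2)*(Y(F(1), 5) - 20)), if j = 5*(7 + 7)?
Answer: 58695/2 ≈ 29348.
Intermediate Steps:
Y(A, g) = 1/4 - 1/g (Y(A, g) = -1/g - 1*(-1/4) = -1/g + 1/4 = 1/4 - 1/g)
j = 70 (j = 5*14 = 70)
21 + j*((-23 + 2)*(Y(F(1), 5) - 20)) = 21 + 70*((-23 + 2)*((1/4)*(-4 + 5)/5 - 20)) = 21 + 70*(-21*((1/4)*(1/5)*1 - 20)) = 21 + 70*(-21*(1/20 - 20)) = 21 + 70*(-21*(-399/20)) = 21 + 70*(8379/20) = 21 + 58653/2 = 58695/2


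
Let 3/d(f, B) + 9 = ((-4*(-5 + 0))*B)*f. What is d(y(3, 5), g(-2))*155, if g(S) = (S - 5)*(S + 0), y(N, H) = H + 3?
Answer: 465/2231 ≈ 0.20843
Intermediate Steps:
y(N, H) = 3 + H
g(S) = S*(-5 + S) (g(S) = (-5 + S)*S = S*(-5 + S))
d(f, B) = 3/(-9 + 20*B*f) (d(f, B) = 3/(-9 + ((-4*(-5 + 0))*B)*f) = 3/(-9 + ((-4*(-5))*B)*f) = 3/(-9 + (20*B)*f) = 3/(-9 + 20*B*f))
d(y(3, 5), g(-2))*155 = (3/(-9 + 20*(-2*(-5 - 2))*(3 + 5)))*155 = (3/(-9 + 20*(-2*(-7))*8))*155 = (3/(-9 + 20*14*8))*155 = (3/(-9 + 2240))*155 = (3/2231)*155 = 465/2231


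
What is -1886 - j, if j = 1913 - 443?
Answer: -3356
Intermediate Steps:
j = 1470
-1886 - j = -1886 - 1*1470 = -1886 - 1470 = -3356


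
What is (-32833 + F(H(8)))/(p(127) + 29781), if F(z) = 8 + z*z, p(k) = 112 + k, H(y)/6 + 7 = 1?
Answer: -31529/30020 ≈ -1.0503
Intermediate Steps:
H(y) = -36 (H(y) = -42 + 6*1 = -42 + 6 = -36)
F(z) = 8 + z²
(-32833 + F(H(8)))/(p(127) + 29781) = (-32833 + (8 + (-36)²))/((112 + 127) + 29781) = (-32833 + (8 + 1296))/(239 + 29781) = (-32833 + 1304)/30020 = -31529*1/30020 = -31529/30020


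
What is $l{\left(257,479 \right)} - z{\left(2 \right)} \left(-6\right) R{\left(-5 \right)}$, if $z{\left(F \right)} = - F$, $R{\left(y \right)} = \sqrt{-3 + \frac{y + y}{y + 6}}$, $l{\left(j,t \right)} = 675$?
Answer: $675 - 12 i \sqrt{13} \approx 675.0 - 43.267 i$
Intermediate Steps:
$R{\left(y \right)} = \sqrt{-3 + \frac{2 y}{6 + y}}$
$l{\left(257,479 \right)} - z{\left(2 \right)} \left(-6\right) R{\left(-5 \right)} = 675 - \left(-1\right) 2 \left(-6\right) \sqrt{\frac{-18 - -5}{6 - 5}} = 675 - \left(-2\right) \left(-6\right) \sqrt{\frac{-18 + 5}{1}} = 675 - 12 \sqrt{1 \left(-13\right)} = 675 - 12 \sqrt{-13} = 675 - 12 i \sqrt{13}$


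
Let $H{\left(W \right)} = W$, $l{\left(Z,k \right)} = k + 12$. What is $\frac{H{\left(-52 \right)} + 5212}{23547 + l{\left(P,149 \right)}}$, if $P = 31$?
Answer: $\frac{1290}{5927} \approx 0.21765$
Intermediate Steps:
$l{\left(Z,k \right)} = 12 + k$
$\frac{H{\left(-52 \right)} + 5212}{23547 + l{\left(P,149 \right)}} = \frac{-52 + 5212}{23547 + \left(12 + 149\right)} = \frac{5160}{23547 + 161} = \frac{5160}{23708} = 5160 \cdot \frac{1}{23708} = \frac{1290}{5927}$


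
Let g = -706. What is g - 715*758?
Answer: -542676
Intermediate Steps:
g - 715*758 = -706 - 715*758 = -706 - 541970 = -542676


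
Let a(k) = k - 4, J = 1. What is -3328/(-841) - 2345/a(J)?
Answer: 1982129/2523 ≈ 785.62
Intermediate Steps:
a(k) = -4 + k
-3328/(-841) - 2345/a(J) = -3328/(-841) - 2345/(-4 + 1) = -3328*(-1/841) - 2345/(-3) = 3328/841 - 2345*(-⅓) = 3328/841 + 2345/3 = 1982129/2523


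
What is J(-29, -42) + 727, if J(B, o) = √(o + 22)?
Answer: 727 + 2*I*√5 ≈ 727.0 + 4.4721*I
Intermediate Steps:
J(B, o) = √(22 + o)
J(-29, -42) + 727 = √(22 - 42) + 727 = √(-20) + 727 = 2*I*√5 + 727 = 727 + 2*I*√5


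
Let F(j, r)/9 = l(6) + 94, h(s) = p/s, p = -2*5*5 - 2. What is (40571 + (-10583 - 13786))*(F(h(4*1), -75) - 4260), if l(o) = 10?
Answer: -53855448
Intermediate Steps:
p = -52 (p = -10*5 - 2 = -50 - 2 = -52)
h(s) = -52/s
F(j, r) = 936 (F(j, r) = 9*(10 + 94) = 9*104 = 936)
(40571 + (-10583 - 13786))*(F(h(4*1), -75) - 4260) = (40571 + (-10583 - 13786))*(936 - 4260) = (40571 - 24369)*(-3324) = 16202*(-3324) = -53855448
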